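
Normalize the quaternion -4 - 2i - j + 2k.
-0.8 - 0.4i - 0.2j + 0.4k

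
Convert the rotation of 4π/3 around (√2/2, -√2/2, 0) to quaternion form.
-0.5 + 0.6124i - 0.6124j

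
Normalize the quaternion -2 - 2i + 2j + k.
-0.5547 - 0.5547i + 0.5547j + 0.2774k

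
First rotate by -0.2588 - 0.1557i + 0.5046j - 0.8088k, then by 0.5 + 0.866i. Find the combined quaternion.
0.0054 - 0.302i + 0.9527j + 0.0326k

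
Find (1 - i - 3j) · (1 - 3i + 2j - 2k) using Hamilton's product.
4 + 2i - 3j - 13k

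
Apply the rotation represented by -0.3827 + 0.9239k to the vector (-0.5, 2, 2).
(1.768, -1.061, 2)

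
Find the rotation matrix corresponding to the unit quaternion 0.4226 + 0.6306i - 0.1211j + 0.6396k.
[[0.1525, -0.6933, 0.7043], [0.3879, -0.6135, -0.6879], [0.909, 0.3781, 0.1754]]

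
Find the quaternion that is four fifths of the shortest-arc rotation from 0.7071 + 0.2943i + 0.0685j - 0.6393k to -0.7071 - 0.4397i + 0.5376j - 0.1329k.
0.7752 + 0.4473i - 0.4443j - 0.0391k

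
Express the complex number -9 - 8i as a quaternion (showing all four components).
-9 - 8i + 0j + 0k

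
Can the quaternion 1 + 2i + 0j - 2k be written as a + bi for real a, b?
No. The quaternion 1 + 2i - 2k has j-coefficient y = 0 and k-coefficient z = -2, not both zero, so it does not lie in the complex subalgebra spanned by 1 and i.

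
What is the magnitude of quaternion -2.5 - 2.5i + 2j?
4.062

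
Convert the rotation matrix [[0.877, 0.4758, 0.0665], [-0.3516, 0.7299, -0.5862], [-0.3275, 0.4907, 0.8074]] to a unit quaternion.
0.9239 + 0.2914i + 0.1066j - 0.2239k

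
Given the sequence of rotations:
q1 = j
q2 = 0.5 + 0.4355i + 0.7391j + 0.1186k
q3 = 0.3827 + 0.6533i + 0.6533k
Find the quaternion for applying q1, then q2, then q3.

q2 · q1 = -0.7391 - 0.1186i + 0.5j + 0.4355k
q3 · q2 · q1 = -0.4899 - 0.8549i - 0.1706j + 0.0105k
-0.4899 - 0.8549i - 0.1706j + 0.0105k


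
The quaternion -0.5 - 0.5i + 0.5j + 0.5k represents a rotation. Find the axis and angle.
axis = (-√3/3, √3/3, √3/3), θ = 4π/3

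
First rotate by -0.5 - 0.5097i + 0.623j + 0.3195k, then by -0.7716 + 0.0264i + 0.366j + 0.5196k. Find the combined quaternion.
0.0052 + 0.1733i - 0.937j - 0.3033k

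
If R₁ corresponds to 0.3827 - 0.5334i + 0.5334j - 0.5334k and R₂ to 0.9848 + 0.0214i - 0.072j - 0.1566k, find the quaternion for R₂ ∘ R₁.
0.3432 - 0.3952i + 0.5927j - 0.6122k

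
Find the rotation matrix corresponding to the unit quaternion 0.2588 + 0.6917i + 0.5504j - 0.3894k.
[[0.0909, 0.963, -0.2538], [0.5599, -0.2602, -0.7867], [-0.8236, -0.0706, -0.5628]]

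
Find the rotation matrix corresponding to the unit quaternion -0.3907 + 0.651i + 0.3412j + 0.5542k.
[[0.1529, 0.8773, 0.455], [0.0112, -0.4619, 0.8869], [0.9882, -0.1305, -0.0804]]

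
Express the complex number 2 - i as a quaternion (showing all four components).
2 - i + 0j + 0k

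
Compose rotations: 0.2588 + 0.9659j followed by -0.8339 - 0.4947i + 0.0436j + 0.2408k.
-0.2579 - 0.3606i - 0.7942j - 0.4155k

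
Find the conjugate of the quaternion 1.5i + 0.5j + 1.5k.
-1.5i - 0.5j - 1.5k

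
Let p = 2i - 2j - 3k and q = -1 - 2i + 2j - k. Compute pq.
5 + 6i + 10j + 3k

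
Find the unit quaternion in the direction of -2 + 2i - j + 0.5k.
-0.6576 + 0.6576i - 0.3288j + 0.1644k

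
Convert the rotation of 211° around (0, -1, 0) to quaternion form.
-0.2672 - 0.9636j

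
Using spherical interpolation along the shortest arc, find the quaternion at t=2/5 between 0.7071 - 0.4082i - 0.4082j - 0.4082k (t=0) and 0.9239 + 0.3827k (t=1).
0.9147 - 0.2773i - 0.2773j - 0.0974k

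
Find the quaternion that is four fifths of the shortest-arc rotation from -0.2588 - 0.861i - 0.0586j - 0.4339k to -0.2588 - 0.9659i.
-0.2632 - 0.9605i - 0.0121j - 0.0897k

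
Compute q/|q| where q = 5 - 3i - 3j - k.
0.7538 - 0.4523i - 0.4523j - 0.1508k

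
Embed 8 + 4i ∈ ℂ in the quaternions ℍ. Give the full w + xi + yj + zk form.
8 + 4i + 0j + 0k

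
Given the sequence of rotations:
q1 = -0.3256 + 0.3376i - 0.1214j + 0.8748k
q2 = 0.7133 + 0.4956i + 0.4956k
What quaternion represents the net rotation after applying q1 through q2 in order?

q2 · q1 = -0.8331 + 0.1396i - 0.3528j + 0.4025k
-0.8331 + 0.1396i - 0.3528j + 0.4025k


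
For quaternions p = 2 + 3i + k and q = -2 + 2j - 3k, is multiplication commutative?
No: pq = -1 - 8i + 13j - 2k ≠ -1 - 4i - 5j - 14k = qp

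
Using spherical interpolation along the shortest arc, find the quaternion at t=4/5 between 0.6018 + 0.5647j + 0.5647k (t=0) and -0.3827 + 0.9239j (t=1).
-0.1822 + 0.9719j + 0.1489k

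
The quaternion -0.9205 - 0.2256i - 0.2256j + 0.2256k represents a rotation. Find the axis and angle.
axis = (-√3/3, -√3/3, √3/3), θ = 314°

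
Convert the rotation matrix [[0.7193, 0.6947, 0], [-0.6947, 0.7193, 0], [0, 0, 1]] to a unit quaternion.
0.9272 - 0.3746k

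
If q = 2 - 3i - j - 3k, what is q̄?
2 + 3i + j + 3k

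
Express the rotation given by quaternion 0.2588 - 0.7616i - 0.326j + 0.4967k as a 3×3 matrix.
[[0.294, 0.2395, -0.9253], [0.7537, -0.6535, 0.0704], [-0.5878, -0.7181, -0.3726]]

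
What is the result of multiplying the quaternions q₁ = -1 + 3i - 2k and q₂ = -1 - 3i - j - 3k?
4 - 2i + 16j + 2k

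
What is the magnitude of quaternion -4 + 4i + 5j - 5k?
√82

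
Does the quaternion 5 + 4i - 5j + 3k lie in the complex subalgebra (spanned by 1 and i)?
No. The quaternion 5 + 4i - 5j + 3k has j-coefficient y = -5 and k-coefficient z = 3, not both zero, so it does not lie in the complex subalgebra spanned by 1 and i.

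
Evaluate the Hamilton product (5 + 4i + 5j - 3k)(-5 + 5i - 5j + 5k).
-5 + 15i - 85j - 5k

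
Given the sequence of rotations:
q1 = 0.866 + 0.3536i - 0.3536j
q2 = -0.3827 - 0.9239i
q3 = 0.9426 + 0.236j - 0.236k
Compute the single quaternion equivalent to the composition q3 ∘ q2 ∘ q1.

q2 · q1 = -0.0047 - 0.9354i + 0.1353j + 0.3267k
q3 · q2 · q1 = 0.0407 - 0.7727i + 0.3472j + 0.5298k
0.0407 - 0.7727i + 0.3472j + 0.5298k


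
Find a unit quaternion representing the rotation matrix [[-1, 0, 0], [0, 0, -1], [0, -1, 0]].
-0.7071j + 0.7071k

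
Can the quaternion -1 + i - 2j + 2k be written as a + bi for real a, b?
No. The quaternion -1 + i - 2j + 2k has j-coefficient y = -2 and k-coefficient z = 2, not both zero, so it does not lie in the complex subalgebra spanned by 1 and i.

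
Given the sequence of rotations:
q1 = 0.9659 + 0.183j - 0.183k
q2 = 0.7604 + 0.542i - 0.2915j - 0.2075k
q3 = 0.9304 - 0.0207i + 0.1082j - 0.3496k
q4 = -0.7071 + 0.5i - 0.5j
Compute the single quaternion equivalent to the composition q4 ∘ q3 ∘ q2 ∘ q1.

q2 · q1 = 0.7498 + 0.6148i - 0.0432j - 0.2404k
q3 · q2 · q1 = 0.631 + 0.5154i - 0.179j - 0.5514k
q4 · q3 · q2 · q1 = -0.7934 + 0.2268i + 0.0868j + 0.5581k
-0.7934 + 0.2268i + 0.0868j + 0.5581k


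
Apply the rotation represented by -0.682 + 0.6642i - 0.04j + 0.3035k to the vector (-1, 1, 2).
(0.464, 2.164, -1.05)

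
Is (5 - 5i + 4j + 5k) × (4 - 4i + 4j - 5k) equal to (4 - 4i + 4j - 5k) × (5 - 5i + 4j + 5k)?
No: pq = 9 - 80i - 9j - 9k ≠ 9 + 81j - k = qp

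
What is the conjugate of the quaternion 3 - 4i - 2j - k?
3 + 4i + 2j + k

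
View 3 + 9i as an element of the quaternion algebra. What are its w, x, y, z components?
3 + 9i + 0j + 0k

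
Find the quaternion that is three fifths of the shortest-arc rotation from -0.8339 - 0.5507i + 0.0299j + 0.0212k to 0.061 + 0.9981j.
-0.5335 - 0.32i - 0.7828j + 0.0123k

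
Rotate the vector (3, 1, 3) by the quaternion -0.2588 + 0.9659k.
(-2.098, -2.366, 3)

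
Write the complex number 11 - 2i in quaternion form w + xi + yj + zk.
11 - 2i + 0j + 0k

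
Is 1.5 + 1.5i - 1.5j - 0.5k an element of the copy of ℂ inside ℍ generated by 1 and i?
No. The quaternion 1.5 + 1.5i - 1.5j - 0.5k has j-coefficient y = -1.5 and k-coefficient z = -0.5, not both zero, so it does not lie in the complex subalgebra spanned by 1 and i.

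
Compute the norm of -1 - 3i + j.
√11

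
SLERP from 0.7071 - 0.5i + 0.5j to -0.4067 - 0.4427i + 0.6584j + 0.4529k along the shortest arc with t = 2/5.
0.3068 - 0.5942i + 0.7057j + 0.234k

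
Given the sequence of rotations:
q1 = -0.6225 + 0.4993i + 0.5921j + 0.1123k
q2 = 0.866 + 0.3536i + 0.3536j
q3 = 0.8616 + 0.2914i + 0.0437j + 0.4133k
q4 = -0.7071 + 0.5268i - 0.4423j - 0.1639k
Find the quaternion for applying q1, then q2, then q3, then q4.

q2 · q1 = -0.925 + 0.252i + 0.2529j + 0.1301k
q3 · q2 · q1 = -0.9352 - 0.1513i + 0.2437j - 0.2075k
q4 · q3 · q2 · q1 = 0.8148 - 0.254i + 0.3754j + 0.3615k
0.8148 - 0.254i + 0.3754j + 0.3615k


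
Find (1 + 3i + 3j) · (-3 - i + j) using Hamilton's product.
-3 - 10i - 8j + 6k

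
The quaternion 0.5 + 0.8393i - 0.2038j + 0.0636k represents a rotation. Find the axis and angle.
axis = (0.9691, -0.2353, 0.0734), θ = 2π/3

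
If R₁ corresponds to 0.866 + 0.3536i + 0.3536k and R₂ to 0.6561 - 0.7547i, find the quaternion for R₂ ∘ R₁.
0.835 - 0.4216i + 0.2669j + 0.232k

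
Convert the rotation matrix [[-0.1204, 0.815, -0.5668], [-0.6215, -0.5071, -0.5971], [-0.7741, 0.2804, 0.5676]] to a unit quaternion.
-0.4848 - 0.4525i - 0.1069j + 0.7408k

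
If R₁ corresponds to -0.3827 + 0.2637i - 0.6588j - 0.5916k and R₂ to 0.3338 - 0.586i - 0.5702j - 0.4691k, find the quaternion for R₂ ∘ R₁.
-0.6264 + 0.3406i - 0.4721j + 0.5185k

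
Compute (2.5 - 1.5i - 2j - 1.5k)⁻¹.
0.1695 + 0.1017i + 0.1356j + 0.1017k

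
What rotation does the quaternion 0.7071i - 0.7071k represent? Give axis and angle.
axis = (√2/2, 0, -√2/2), θ = π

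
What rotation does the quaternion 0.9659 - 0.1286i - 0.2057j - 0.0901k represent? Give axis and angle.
axis = (-0.4969, -0.7949, -0.3482), θ = π/6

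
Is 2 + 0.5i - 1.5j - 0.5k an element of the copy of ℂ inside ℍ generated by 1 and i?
No. The quaternion 2 + 0.5i - 1.5j - 0.5k has j-coefficient y = -1.5 and k-coefficient z = -0.5, not both zero, so it does not lie in the complex subalgebra spanned by 1 and i.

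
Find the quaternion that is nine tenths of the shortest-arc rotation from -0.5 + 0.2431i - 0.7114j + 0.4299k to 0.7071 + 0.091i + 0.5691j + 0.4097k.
-0.716 - 0.056i - 0.6126j - 0.3302k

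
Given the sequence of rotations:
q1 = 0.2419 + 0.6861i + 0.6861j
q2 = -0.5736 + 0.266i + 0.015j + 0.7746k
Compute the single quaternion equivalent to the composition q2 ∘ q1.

q2 · q1 = -0.3315 - 0.8607i + 0.1415j + 0.3596k
-0.3315 - 0.8607i + 0.1415j + 0.3596k


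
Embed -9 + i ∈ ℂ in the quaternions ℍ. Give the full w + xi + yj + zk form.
-9 + i + 0j + 0k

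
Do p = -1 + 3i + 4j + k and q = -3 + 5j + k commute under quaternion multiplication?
No: pq = -18 - 10i - 20j + 11k ≠ -18 - 8i - 14j - 19k = qp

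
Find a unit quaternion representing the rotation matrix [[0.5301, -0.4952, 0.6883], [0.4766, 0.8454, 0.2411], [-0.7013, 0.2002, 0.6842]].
0.8746 - 0.0117i + 0.3972j + 0.2778k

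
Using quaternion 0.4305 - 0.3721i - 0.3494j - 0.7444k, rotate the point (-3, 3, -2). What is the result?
(3.254, -1.694, -2.923)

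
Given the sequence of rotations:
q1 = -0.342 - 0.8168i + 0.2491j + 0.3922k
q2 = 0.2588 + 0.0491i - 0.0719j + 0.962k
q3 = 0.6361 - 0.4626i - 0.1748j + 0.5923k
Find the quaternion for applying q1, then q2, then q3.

q2 · q1 = -0.4078 - 0.496i - 0.716j - 0.274k
q3 · q2 · q1 = -0.4517 + 0.3451i - 0.8047j - 0.1713k
-0.4517 + 0.3451i - 0.8047j - 0.1713k


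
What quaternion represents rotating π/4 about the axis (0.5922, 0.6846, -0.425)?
0.9239 + 0.2266i + 0.262j - 0.1626k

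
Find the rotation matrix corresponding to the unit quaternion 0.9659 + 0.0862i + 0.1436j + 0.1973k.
[[0.8809, -0.3564, 0.3114], [0.4059, 0.9073, -0.1099], [-0.2434, 0.2232, 0.9439]]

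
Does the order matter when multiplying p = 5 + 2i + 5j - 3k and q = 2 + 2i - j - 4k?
Yes: pq = -1 - 9i + 7j - 38k ≠ -1 + 37i + 3j - 14k = qp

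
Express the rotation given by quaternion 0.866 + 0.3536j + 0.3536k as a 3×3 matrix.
[[0.4999, -0.6124, 0.6124], [0.6124, 0.7499, 0.2501], [-0.6124, 0.2501, 0.7499]]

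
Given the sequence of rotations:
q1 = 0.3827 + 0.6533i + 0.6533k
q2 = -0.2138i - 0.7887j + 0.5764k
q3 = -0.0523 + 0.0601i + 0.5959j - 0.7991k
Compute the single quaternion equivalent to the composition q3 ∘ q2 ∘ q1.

q2 · q1 = -0.2369 - 0.5971i + 0.2144j + 0.7358k
q3 · q2 · q1 = 0.5085 + 0.6268i + 0.2805j + 0.5195k
0.5085 + 0.6268i + 0.2805j + 0.5195k


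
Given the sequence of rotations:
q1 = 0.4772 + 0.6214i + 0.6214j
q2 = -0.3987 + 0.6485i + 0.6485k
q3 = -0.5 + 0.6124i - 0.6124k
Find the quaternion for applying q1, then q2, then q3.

q2 · q1 = -0.5932 - 0.3413i + 0.1552j + 0.7124k
q3 · q2 · q1 = 0.9419 - 0.0976i - 0.3049j + 0.1021k
0.9419 - 0.0976i - 0.3049j + 0.1021k


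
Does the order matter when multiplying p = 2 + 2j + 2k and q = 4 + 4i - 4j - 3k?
Yes: pq = 22 + 10i + 8j - 6k ≠ 22 + 6i - 8j + 10k = qp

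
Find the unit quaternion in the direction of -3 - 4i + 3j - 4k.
-0.4243 - 0.5657i + 0.4243j - 0.5657k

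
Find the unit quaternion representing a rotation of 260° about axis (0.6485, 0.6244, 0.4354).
-0.6428 + 0.4968i + 0.4783j + 0.3335k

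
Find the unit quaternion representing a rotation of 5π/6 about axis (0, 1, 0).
0.2588 + 0.9659j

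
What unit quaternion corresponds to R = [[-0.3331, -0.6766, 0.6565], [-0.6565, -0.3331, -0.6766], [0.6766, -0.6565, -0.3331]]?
0.0087 + 0.5773i - 0.5773j + 0.5773k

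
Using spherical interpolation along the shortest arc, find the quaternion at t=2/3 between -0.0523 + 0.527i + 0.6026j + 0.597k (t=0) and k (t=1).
-0.0199 + 0.2006i + 0.2294j + 0.9522k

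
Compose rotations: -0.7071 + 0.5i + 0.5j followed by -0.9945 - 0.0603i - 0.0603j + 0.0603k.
0.7635 - 0.4848i - 0.4245j - 0.0426k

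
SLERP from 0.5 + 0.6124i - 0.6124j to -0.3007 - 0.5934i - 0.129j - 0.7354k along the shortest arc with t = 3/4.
0.4024 + 0.6791i - 0.0814j + 0.6085k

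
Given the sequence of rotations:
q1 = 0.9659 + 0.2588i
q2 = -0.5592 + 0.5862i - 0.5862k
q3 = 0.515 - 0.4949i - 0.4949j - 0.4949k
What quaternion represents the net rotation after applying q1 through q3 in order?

q2 · q1 = -0.6918 + 0.4215i - 0.1517j - 0.5662k
q3 · q2 · q1 = -0.503 + 0.7646i - 0.2246j + 0.3345k
-0.503 + 0.7646i - 0.2246j + 0.3345k


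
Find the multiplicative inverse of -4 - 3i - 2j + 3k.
-0.1053 + 0.0789i + 0.0526j - 0.0789k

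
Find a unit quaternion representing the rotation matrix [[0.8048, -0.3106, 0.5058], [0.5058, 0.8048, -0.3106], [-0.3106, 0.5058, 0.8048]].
0.9239 + 0.2209i + 0.2209j + 0.2209k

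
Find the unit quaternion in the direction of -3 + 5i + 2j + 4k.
-0.4082 + 0.6804i + 0.2722j + 0.5443k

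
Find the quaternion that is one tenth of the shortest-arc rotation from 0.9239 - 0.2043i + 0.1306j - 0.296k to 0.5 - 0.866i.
0.9101 - 0.2873i + 0.1206j - 0.2733k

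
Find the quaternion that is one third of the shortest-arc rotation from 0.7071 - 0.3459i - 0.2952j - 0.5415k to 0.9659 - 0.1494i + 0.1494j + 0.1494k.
0.8771 - 0.3066i - 0.1568j - 0.3348k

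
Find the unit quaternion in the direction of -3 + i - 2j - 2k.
-0.7071 + 0.2357i - 0.4714j - 0.4714k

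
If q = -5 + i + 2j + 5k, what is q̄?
-5 - i - 2j - 5k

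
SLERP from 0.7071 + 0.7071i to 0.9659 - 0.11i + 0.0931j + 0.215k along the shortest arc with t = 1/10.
0.7662 + 0.642i + 0.0108j + 0.0248k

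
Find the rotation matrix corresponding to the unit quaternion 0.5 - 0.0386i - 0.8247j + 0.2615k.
[[-0.497, -0.1978, -0.8449], [0.3252, 0.8603, -0.3927], [0.8045, -0.4699, -0.3632]]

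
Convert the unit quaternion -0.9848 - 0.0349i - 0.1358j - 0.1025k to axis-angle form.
axis = (-0.2009, -0.7819, -0.5902), θ = 340°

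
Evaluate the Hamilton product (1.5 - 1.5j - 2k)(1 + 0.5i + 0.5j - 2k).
-1.75 + 4.75i - 1.75j - 4.25k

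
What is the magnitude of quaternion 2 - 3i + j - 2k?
√18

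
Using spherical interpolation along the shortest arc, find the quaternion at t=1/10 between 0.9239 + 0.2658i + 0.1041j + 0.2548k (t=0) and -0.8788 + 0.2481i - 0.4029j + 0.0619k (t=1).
0.9396 + 0.2161i + 0.1388j + 0.2262k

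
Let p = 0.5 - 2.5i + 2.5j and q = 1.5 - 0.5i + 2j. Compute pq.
-5.5 - 4i + 4.75j - 3.75k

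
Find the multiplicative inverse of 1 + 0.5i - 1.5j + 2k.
0.1333 - 0.0667i + 0.2j - 0.2667k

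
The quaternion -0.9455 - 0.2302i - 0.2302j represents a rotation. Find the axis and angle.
axis = (-√2/2, -√2/2, 0), θ = 322°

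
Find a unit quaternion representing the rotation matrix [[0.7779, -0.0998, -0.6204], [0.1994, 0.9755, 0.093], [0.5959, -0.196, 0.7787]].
0.9397 - 0.0769i - 0.3236j + 0.0796k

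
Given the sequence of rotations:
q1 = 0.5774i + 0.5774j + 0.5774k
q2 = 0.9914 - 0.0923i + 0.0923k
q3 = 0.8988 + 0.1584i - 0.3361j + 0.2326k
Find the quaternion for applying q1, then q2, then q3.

q2 · q1 = 0.5191i + 0.679j + 0.5191k
q3 · q2 · q1 = 0.0252 + 0.1342i + 0.6488j + 0.7486k
0.0252 + 0.1342i + 0.6488j + 0.7486k


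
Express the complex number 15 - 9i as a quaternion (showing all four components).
15 - 9i + 0j + 0k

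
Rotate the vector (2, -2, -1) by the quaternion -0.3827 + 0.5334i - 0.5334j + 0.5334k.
(-0.932, -1.518, 2.414)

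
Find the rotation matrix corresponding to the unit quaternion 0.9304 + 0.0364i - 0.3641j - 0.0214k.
[[0.7339, 0.0133, -0.6791], [-0.0663, 0.9964, -0.0521], [0.676, 0.0833, 0.7322]]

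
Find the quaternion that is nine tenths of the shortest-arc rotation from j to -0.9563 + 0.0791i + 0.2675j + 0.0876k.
-0.9138 + 0.0756i + 0.3902j + 0.0837k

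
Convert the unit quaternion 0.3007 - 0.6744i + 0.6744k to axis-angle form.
axis = (-√2/2, 0, √2/2), θ = 145°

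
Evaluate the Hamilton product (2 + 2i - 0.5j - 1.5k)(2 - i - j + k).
7 - 3.5j - 3.5k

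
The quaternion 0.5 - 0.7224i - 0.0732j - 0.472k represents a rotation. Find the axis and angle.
axis = (-0.8342, -0.0845, -0.545), θ = 2π/3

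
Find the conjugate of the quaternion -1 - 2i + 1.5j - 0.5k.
-1 + 2i - 1.5j + 0.5k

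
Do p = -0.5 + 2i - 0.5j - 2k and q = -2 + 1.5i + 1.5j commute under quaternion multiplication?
No: pq = -1.25 - 1.75i - 2.75j + 7.75k ≠ -1.25 - 7.75i + 3.25j + 0.25k = qp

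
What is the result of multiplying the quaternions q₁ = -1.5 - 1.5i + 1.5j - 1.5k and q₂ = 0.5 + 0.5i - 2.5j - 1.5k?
1.5 - 7.5i + 1.5j + 4.5k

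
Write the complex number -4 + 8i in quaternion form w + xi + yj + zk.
-4 + 8i + 0j + 0k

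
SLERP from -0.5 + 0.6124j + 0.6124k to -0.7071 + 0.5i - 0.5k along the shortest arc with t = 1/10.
-0.598 + 0.076i + 0.6009j + 0.5249k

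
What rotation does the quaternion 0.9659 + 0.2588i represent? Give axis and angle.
axis = (1, 0, 0), θ = π/6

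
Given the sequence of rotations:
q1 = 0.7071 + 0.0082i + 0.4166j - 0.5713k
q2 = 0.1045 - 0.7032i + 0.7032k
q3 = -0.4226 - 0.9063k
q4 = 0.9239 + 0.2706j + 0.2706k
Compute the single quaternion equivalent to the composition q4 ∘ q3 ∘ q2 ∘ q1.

q2 · q1 = 0.4814 - 0.7893i - 0.3524j + 0.1446k
q3 · q2 · q1 = -0.0724 + 0.0142i + 0.8643j - 0.4974k
q4 · q3 · q2 · q1 = -0.1662 - 0.3554i + 0.7828j - 0.483k
-0.1662 - 0.3554i + 0.7828j - 0.483k


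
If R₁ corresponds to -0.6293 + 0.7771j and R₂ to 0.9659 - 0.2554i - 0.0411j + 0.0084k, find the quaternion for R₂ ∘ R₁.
-0.5759 + 0.1542i + 0.7765j - 0.2038k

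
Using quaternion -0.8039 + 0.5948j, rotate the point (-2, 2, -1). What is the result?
(0.371, 2, -2.205)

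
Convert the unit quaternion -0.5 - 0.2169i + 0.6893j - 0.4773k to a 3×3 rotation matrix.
[[-0.4059, -0.7763, -0.4822], [0.1783, 0.4503, -0.8749], [0.8964, -0.4411, -0.0444]]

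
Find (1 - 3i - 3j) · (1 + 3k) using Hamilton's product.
1 - 12i + 6j + 3k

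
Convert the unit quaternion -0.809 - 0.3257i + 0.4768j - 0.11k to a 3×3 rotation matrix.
[[0.5211, -0.4886, -0.6998], [-0.1326, 0.7636, -0.6319], [0.8431, 0.4221, 0.3332]]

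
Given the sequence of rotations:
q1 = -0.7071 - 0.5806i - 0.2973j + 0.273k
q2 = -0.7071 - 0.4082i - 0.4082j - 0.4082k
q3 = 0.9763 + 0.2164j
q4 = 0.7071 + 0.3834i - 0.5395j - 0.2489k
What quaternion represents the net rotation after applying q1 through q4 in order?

q2 · q1 = 0.2531 + 0.4664i + 0.8473j - 0.02k
q3 · q2 · q1 = 0.0637 + 0.451i + 0.882j - 0.1205k
q4 · q3 · q2 · q1 = 0.318 + 0.6279i + 0.5232j + 0.4804k
0.318 + 0.6279i + 0.5232j + 0.4804k


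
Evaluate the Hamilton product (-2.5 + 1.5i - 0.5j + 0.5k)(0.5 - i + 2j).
1.25 + 2.25i - 5.75j + 2.75k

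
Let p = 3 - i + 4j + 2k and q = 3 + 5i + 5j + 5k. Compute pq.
-16 + 22i + 42j - 4k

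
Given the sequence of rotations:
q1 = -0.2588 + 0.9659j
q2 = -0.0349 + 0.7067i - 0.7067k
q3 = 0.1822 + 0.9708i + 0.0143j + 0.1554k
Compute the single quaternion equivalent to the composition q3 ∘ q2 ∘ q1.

q2 · q1 = 0.009 + 0.4997i - 0.0337j + 0.8655k
q3 · q2 · q1 = -0.6175 + 0.1174i - 0.7686j + 0.1192k
-0.6175 + 0.1174i - 0.7686j + 0.1192k


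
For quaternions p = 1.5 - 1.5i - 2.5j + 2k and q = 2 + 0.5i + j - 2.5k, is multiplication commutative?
No: pq = 11.25 + 2i - 6.25j ≠ 11.25 - 6.5i - 0.75j + 0.5k = qp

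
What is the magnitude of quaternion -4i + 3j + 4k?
√41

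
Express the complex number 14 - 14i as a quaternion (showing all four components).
14 - 14i + 0j + 0k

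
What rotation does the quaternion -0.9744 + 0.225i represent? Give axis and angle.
axis = (1, 0, 0), θ = 334°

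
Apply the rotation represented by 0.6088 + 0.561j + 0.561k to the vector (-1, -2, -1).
(0.942, -2.054, -0.946)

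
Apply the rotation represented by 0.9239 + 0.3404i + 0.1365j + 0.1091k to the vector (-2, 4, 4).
(-1.007, -0.008, 5.915)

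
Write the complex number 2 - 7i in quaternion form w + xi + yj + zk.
2 - 7i + 0j + 0k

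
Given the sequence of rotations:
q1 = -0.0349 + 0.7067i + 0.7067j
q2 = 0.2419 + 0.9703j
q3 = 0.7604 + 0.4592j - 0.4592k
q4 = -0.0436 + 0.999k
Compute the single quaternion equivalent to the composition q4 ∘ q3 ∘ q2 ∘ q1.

q2 · q1 = -0.6942 + 0.171i + 0.1371j - 0.6857k
q3 · q2 · q1 = -0.9057 - 0.1219i - 0.293j - 0.2812k
q4 · q3 · q2 · q1 = 0.3204 + 0.298i - 0.109j - 0.8925k
0.3204 + 0.298i - 0.109j - 0.8925k


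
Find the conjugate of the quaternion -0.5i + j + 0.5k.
0.5i - j - 0.5k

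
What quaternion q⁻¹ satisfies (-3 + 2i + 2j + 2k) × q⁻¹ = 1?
-0.1429 - 0.0952i - 0.0952j - 0.0952k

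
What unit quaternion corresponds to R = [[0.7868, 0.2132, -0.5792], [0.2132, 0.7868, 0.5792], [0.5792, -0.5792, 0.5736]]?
0.887 - 0.3265i - 0.3265j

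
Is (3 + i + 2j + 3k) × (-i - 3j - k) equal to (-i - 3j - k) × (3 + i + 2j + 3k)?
No: pq = 10 + 4i - 11j - 4k ≠ 10 - 10i - 7j - 2k = qp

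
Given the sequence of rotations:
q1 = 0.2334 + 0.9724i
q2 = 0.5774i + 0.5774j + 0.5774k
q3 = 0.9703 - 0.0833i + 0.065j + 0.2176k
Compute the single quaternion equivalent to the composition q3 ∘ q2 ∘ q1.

q2 · q1 = -0.5615 + 0.1348i + 0.6962j - 0.4267k
q3 · q2 · q1 = -0.486 - 0.0017i + 0.6328j - 0.603k
-0.486 - 0.0017i + 0.6328j - 0.603k


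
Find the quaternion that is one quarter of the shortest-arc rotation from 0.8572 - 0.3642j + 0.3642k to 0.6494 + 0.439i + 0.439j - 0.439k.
0.9603 + 0.1477i - 0.1675j + 0.1675k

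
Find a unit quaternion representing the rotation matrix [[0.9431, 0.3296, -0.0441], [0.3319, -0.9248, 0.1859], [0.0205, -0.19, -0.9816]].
-0.0958 + 0.981i + 0.1686j - 0.006k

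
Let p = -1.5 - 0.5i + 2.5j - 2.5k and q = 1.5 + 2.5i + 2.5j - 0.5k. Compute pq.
-8.5 + 0.5i - 6.5j - 10.5k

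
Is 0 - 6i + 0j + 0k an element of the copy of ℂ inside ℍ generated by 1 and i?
Yes. The quaternion -6i has j- and k-coefficients y = z = 0, so it lies in the complex subalgebra spanned by 1 and i.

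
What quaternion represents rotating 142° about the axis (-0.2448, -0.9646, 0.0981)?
0.3256 - 0.2315i - 0.912j + 0.0928k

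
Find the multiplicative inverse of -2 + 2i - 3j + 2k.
-0.0952 - 0.0952i + 0.1429j - 0.0952k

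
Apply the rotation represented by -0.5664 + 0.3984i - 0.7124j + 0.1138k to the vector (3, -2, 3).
(3.448, -2.535, -1.92)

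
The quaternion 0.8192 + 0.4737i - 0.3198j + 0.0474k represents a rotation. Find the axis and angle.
axis = (0.826, -0.5576, 0.0826), θ = 70°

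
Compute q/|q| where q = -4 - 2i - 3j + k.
-0.7303 - 0.3651i - 0.5477j + 0.1826k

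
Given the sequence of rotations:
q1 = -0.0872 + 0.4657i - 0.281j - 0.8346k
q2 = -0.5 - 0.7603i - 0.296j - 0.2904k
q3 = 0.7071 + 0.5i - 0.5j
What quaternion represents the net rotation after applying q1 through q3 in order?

q2 · q1 = 0.0721 - 0.0011i - 0.6035j + 0.7941k
q3 · q2 · q1 = -0.2502 - 0.3618i - 0.8598j + 0.2592k
-0.2502 - 0.3618i - 0.8598j + 0.2592k


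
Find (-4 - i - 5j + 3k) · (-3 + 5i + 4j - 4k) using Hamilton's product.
49 - 9i + 10j + 28k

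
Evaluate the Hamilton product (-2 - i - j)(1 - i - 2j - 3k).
-5 + 4i + 7k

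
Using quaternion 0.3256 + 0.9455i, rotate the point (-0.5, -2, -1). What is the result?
(-0.5, 2.192, -0.443)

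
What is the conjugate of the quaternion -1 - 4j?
-1 + 4j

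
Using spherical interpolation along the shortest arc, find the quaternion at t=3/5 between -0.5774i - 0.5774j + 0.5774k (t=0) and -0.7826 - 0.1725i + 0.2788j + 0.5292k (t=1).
-0.5758 - 0.4277i - 0.0957j + 0.6902k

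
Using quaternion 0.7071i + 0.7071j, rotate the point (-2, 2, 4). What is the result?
(2, -2, -4)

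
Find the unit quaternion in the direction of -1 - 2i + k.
-0.4082 - 0.8165i + 0.4082k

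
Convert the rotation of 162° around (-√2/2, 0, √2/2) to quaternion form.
0.1564 - 0.6984i + 0.6984k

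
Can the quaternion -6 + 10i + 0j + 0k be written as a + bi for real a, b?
Yes. The quaternion -6 + 10i has j- and k-coefficients y = z = 0, so it lies in the complex subalgebra spanned by 1 and i.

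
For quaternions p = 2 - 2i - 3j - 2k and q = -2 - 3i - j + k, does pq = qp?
No: pq = -11 - 7i + 12j - k ≠ -11 + 3i - 4j + 13k = qp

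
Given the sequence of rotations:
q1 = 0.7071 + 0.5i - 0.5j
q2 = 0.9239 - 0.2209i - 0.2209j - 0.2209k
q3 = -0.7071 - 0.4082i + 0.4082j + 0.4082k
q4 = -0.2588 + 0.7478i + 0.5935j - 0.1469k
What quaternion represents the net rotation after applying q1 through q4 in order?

q2 · q1 = 0.6533 + 0.1953i - 0.7286j + 0.0647k
q3 · q2 · q1 = -0.1112 - 0.0809i + 0.888j + 0.4386k
q4 · q3 · q2 · q1 = -0.3733 + 0.3285i - 0.6119j + 0.6149k
-0.3733 + 0.3285i - 0.6119j + 0.6149k


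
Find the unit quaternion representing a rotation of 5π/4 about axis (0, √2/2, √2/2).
-0.3827 + 0.6533j + 0.6533k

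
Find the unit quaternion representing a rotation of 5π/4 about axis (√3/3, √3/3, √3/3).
-0.3827 + 0.5334i + 0.5334j + 0.5334k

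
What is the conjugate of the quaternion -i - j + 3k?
i + j - 3k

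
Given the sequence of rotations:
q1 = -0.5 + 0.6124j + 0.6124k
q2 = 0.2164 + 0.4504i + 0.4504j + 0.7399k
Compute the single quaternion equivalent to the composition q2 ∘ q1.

q2 · q1 = -0.8371 - 0.4025i - 0.3685j + 0.0384k
-0.8371 - 0.4025i - 0.3685j + 0.0384k


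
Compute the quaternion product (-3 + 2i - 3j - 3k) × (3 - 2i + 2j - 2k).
-5 + 24i - 5j - 5k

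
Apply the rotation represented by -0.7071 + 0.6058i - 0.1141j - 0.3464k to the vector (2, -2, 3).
(1.949, 3.459, 1.113)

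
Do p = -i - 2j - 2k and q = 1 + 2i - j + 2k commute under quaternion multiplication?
No: pq = 4 - 7i - 4j + 3k ≠ 4 + 5i - 7k = qp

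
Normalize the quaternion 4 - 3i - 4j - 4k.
0.5298 - 0.3974i - 0.5298j - 0.5298k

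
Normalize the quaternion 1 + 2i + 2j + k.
0.3162 + 0.6325i + 0.6325j + 0.3162k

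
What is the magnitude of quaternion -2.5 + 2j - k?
3.354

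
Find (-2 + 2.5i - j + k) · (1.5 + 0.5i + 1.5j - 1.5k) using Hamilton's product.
-1.25 + 2.75i - 0.25j + 8.75k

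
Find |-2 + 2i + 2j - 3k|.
√21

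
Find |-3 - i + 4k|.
√26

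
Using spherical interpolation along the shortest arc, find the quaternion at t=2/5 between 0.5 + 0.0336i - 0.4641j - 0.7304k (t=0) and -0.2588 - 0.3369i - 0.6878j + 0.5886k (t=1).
0.5014 + 0.1996i + 0.0166j - 0.8417k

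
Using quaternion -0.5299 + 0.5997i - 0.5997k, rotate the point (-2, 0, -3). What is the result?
(1.596, -3.178, 0.596)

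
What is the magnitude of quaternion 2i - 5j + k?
√30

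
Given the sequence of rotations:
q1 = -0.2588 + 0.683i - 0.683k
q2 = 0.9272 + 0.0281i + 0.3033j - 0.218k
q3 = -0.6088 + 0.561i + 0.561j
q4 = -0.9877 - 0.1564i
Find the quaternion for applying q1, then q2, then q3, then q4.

q2 · q1 = -0.408 + 0.4189i - 0.2082j - 0.784k
q3 · q2 · q1 = 0.1302 - 0.9237i + 0.3377j + 0.1255k
q4 · q3 · q2 · q1 = -0.2731 + 0.892i - 0.3139j - 0.1768k
-0.2731 + 0.892i - 0.3139j - 0.1768k


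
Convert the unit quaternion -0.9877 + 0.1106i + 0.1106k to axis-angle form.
axis = (√2/2, 0, √2/2), θ = 342°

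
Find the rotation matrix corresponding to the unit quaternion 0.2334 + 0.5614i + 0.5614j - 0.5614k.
[[-0.2607, 0.8924, -0.3683], [0.3683, -0.2607, -0.8924], [-0.8924, -0.3683, -0.2607]]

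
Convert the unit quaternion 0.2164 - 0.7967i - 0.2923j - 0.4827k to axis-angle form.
axis = (-0.816, -0.2994, -0.4944), θ = 155°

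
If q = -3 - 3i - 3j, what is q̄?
-3 + 3i + 3j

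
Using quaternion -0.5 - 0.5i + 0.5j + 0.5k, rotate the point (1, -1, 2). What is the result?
(-2, -1, -1)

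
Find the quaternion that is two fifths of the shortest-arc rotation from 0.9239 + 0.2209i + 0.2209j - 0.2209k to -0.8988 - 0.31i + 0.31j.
0.9535 + 0.268i + 0.0074j - 0.1377k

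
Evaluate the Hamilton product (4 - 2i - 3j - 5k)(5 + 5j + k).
40 + 12i + 7j - 31k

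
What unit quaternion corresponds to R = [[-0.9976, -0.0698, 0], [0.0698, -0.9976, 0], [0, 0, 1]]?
0.0349 + 0.9994k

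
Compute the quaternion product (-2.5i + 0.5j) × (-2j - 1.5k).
1 - 0.75i - 3.75j + 5k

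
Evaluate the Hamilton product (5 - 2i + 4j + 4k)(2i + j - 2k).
8 - 2i + 9j - 20k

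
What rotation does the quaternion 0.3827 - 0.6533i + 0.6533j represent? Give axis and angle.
axis = (-√2/2, √2/2, 0), θ = 3π/4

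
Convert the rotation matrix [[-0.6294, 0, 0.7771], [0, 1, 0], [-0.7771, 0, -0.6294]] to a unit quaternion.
0.4305 + 0.9026j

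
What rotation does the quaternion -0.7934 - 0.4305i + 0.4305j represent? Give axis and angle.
axis = (-√2/2, √2/2, 0), θ = 285°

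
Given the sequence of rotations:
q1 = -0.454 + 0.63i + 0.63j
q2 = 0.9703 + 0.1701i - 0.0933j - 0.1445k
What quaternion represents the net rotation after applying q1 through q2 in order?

q2 · q1 = -0.4889 + 0.6251i + 0.5626j + 0.2315k
-0.4889 + 0.6251i + 0.5626j + 0.2315k


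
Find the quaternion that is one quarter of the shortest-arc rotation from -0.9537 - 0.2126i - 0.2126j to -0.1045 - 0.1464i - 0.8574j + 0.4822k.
-0.8444 - 0.2282i - 0.4587j + 0.1564k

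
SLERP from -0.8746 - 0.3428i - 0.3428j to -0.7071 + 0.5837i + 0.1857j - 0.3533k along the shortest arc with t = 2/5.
-0.9717 + 0.047i - 0.1508j - 0.1756k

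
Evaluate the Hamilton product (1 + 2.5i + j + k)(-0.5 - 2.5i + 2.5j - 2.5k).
5.75 - 8.75i + 5.75j + 5.75k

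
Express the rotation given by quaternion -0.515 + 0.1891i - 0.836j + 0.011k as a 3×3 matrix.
[[-0.398, -0.3048, 0.8652], [-0.3275, 0.9282, 0.1764], [-0.8569, -0.2132, -0.4693]]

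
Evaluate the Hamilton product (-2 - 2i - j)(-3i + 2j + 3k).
-4 + 3i + 2j - 13k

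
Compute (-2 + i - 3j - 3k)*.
-2 - i + 3j + 3k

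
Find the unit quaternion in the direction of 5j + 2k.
0.9285j + 0.3714k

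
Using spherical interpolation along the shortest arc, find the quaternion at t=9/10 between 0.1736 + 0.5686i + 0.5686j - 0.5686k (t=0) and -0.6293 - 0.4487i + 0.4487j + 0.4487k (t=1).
0.6176 + 0.4975i - 0.3515j - 0.4975k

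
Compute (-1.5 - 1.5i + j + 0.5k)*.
-1.5 + 1.5i - j - 0.5k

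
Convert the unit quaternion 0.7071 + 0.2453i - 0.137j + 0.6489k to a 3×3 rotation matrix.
[[0.1203, -0.9849, 0.1246], [0.8505, 0.0375, -0.5247], [0.5121, 0.1691, 0.8421]]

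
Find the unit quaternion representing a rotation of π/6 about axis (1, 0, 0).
0.9659 + 0.2588i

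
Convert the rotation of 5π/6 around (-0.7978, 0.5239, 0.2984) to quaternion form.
0.2588 - 0.7706i + 0.506j + 0.2882k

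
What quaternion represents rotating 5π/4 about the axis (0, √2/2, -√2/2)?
-0.3827 + 0.6533j - 0.6533k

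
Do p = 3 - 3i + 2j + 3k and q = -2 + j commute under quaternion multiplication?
No: pq = -8 + 3i - j - 9k ≠ -8 + 9i - j - 3k = qp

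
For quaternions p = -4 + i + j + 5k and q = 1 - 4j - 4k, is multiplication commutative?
No: pq = 20 + 17i + 21j + 17k ≠ 20 - 15i + 13j + 25k = qp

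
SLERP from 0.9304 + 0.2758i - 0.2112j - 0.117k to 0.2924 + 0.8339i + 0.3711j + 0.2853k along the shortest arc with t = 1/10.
0.9151 + 0.366i - 0.1523j - 0.0742k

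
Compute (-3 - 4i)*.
-3 + 4i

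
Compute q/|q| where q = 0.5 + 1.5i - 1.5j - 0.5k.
0.2236 + 0.6708i - 0.6708j - 0.2236k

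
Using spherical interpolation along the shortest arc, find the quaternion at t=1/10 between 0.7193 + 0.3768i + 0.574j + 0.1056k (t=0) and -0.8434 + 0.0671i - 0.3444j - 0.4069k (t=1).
0.7448 + 0.336i + 0.5594j + 0.1394k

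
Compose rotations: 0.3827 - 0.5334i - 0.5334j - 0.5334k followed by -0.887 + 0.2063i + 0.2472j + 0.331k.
0.079 + 0.5968i + 0.5012j + 0.6216k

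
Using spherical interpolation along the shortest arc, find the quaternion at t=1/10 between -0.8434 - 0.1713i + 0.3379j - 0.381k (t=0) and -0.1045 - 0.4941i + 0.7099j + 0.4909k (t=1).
-0.824 - 0.2324i + 0.422j - 0.2983k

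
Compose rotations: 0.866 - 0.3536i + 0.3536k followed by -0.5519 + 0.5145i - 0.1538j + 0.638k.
-0.5216 + 0.5863i - 0.5407j + 0.303k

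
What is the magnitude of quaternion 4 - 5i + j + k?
√43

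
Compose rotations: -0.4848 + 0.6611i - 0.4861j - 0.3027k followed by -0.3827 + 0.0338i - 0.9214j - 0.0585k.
-0.3024 - 0.0189i + 0.6043j + 0.7369k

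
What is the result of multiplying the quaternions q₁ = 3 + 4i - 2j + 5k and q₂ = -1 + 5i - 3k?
-8 + 17i + 39j - 4k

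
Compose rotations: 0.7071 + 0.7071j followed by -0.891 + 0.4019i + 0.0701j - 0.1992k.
-0.6796 + 0.425i - 0.5805j + 0.1433k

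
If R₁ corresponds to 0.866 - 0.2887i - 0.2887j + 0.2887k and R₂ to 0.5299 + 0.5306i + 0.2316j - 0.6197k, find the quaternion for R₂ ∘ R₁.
0.8578 + 0.1945i + 0.0733j - 0.47k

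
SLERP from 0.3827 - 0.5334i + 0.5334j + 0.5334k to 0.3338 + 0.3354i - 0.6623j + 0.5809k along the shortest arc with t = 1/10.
0.3239 - 0.5697i + 0.618j + 0.4343k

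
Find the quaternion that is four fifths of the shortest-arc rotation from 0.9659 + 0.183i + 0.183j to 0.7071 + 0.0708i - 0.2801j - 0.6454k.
0.812 + 0.1008i - 0.1935j - 0.5414k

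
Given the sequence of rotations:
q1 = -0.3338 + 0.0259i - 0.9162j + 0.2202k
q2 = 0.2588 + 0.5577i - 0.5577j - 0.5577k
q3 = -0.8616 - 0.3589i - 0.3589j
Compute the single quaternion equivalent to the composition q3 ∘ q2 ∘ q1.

q2 · q1 = -0.489 - 0.8132i - 0.1882j - 0.2534k
q3 · q2 · q1 = 0.0619 + 0.9671i + 0.2467j - 0.006k
0.0619 + 0.9671i + 0.2467j - 0.006k


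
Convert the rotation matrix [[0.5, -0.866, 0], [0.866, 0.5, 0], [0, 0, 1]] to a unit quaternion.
0.866 + 0.5k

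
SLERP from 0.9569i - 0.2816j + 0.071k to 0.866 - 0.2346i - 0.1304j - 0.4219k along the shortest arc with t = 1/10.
-0.1195 + 0.9518i - 0.2526j + 0.1265k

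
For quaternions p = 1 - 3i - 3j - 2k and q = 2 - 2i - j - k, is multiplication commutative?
No: pq = -9 - 7i - 6j - 8k ≠ -9 - 9i - 8j - 2k = qp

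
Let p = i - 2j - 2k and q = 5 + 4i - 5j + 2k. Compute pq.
-10 - 9i - 20j - 7k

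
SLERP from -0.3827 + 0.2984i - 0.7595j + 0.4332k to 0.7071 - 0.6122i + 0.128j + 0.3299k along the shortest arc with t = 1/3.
-0.5808 + 0.4778i - 0.6299j + 0.1941k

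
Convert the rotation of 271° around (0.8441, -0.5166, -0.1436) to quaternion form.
-0.7133 + 0.5916i - 0.3621j - 0.1007k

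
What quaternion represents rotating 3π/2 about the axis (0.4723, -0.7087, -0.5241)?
-0.7071 + 0.334i - 0.5011j - 0.3706k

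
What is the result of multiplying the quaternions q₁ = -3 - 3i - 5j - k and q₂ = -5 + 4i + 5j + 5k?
57 - 17i + 21j - 5k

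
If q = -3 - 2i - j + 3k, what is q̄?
-3 + 2i + j - 3k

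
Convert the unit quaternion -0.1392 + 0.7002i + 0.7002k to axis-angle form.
axis = (√2/2, 0, √2/2), θ = 196°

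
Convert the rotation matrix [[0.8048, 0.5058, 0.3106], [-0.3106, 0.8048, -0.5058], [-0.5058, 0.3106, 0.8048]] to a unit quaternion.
0.9239 + 0.2209i + 0.2209j - 0.2209k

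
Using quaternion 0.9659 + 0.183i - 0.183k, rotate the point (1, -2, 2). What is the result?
(0.092, -2.793, 1.092)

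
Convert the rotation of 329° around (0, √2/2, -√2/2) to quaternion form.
-0.9636 + 0.189j - 0.189k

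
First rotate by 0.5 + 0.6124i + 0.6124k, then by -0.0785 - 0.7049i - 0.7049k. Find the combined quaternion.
0.8241 - 0.4005i - 0.4005k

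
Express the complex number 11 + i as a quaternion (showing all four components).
11 + i + 0j + 0k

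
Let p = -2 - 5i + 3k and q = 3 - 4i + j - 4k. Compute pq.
-14 - 10i - 34j + 12k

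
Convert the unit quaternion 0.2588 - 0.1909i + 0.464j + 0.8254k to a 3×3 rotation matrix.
[[-0.7932, -0.6044, -0.075], [0.2501, -0.4355, 0.8648], [-0.5553, 0.6672, 0.4965]]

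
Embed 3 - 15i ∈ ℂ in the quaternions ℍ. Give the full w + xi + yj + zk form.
3 - 15i + 0j + 0k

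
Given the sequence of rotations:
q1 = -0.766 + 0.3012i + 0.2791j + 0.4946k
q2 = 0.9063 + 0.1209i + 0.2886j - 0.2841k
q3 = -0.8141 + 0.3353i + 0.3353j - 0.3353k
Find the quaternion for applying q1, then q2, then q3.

q2 · q1 = -0.6707 + 0.4024i - 0.1135j + 0.6127k
q3 · q2 · q1 = 0.6546 - 0.3851i - 0.4728j - 0.4469k
0.6546 - 0.3851i - 0.4728j - 0.4469k


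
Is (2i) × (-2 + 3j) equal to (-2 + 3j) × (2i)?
No: pq = -4i + 6k ≠ -4i - 6k = qp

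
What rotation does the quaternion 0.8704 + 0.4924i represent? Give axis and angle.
axis = (1, 0, 0), θ = 59°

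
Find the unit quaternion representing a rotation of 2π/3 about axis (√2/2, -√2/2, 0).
0.5 + 0.6124i - 0.6124j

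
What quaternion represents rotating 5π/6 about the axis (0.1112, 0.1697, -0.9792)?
0.2588 + 0.1074i + 0.1639j - 0.9458k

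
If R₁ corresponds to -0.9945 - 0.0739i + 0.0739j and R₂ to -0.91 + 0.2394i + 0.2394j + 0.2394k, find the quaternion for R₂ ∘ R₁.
0.905 - 0.1885i - 0.323j - 0.2027k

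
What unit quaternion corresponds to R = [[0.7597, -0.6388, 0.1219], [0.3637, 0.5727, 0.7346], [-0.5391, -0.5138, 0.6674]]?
0.866 - 0.3604i + 0.1908j + 0.2894k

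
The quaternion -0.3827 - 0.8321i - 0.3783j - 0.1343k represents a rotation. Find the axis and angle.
axis = (-0.9007, -0.4095, -0.1454), θ = 5π/4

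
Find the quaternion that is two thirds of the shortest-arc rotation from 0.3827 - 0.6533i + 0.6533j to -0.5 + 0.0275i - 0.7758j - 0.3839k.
0.4925 - 0.2578i + 0.7859j + 0.2709k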